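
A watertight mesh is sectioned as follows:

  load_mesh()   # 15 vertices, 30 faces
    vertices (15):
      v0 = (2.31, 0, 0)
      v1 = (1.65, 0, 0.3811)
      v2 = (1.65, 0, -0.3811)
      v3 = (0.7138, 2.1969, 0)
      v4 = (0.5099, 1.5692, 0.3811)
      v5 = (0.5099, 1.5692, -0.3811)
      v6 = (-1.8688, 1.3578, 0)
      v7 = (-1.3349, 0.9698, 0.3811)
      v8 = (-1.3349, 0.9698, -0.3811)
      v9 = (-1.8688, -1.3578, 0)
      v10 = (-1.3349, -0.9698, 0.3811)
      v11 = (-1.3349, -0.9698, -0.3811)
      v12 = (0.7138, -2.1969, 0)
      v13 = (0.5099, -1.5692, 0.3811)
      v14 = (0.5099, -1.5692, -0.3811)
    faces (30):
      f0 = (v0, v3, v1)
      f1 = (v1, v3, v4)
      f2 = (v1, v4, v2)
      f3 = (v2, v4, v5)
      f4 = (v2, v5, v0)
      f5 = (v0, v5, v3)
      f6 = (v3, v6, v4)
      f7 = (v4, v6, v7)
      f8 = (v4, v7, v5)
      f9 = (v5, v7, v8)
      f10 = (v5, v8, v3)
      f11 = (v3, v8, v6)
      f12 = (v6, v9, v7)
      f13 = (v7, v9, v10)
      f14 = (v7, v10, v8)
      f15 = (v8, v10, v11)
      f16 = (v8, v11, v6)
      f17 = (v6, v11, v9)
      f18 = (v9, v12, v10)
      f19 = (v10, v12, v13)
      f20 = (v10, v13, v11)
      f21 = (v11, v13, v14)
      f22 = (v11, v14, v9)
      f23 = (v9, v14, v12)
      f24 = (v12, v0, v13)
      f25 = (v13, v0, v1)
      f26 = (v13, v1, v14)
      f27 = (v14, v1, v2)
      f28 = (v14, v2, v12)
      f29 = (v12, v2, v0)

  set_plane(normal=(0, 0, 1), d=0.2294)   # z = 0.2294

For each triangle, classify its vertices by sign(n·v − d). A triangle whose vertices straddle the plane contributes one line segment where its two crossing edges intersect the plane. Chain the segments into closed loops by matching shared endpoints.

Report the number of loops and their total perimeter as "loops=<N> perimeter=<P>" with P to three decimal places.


loops=2 perimeter=20.941

Straddling triangles (20 of 30):
  (v0,v3,v1) [--+] → (1.27734, 0.874494, 0.2294)–(1.91272, 0, 0.2294)  len=1.0809
  (v1,v3,v4) [+-+] → (1.27734, 0.874494, 0.2294)–(0.591064, 1.81906, 0.2294)  len=1.1676
  (v1,v4,v2) [++-] → (0.736813, 1.25688, 0.2294)–(1.65, 0, 0.2294)  len=1.5536
  (v2,v4,v5) [-+-] → (0.736813, 1.25688, 0.2294)–(0.5099, 1.5692, 0.2294)  len=0.3860
  (v3,v6,v4) [--+] → (-0.436961, 1.48505, 0.2294)–(0.591064, 1.81906, 0.2294)  len=1.0809
  (v4,v6,v7) [+-+] → (-0.436961, 1.48505, 0.2294)–(-1.54742, 1.12425, 0.2294)  len=1.1676
  (v4,v7,v5) [++-] → (-0.967731, 1.0891, 0.2294)–(0.5099, 1.5692, 0.2294)  len=1.5537
  (v5,v7,v8) [-+-] → (-0.967731, 1.0891, 0.2294)–(-1.3349, 0.9698, 0.2294)  len=0.3861
  (v6,v9,v7) [--+] → (-1.54742, 0.0432796, 0.2294)–(-1.54742, 1.12425, 0.2294)  len=1.0810
  (v7,v9,v10) [+-+] → (-1.54742, 0.0432796, 0.2294)–(-1.54742, -1.12425, 0.2294)  len=1.1675
  (v7,v10,v8) [++-] → (-1.3349, -0.583763, 0.2294)–(-1.3349, 0.9698, 0.2294)  len=1.5536
  (v8,v10,v11) [-+-] → (-1.3349, -0.583763, 0.2294)–(-1.3349, -0.9698, 0.2294)  len=0.3860
  (v9,v12,v10) [--+] → (-0.519398, -1.45826, 0.2294)–(-1.54742, -1.12425, 0.2294)  len=1.0809
  (v10,v12,v13) [+-+] → (-0.519398, -1.45826, 0.2294)–(0.591064, -1.81906, 0.2294)  len=1.1676
  (v10,v13,v11) [++-] → (0.142731, -1.4499, 0.2294)–(-1.3349, -0.9698, 0.2294)  len=1.5537
  (v11,v13,v14) [-+-] → (0.142731, -1.4499, 0.2294)–(0.5099, -1.5692, 0.2294)  len=0.3861
  (v12,v0,v13) [--+] → (1.22644, -0.944567, 0.2294)–(0.591064, -1.81906, 0.2294)  len=1.0809
  (v13,v0,v1) [+-+] → (1.22644, -0.944567, 0.2294)–(1.91272, 0, 0.2294)  len=1.1676
  (v13,v1,v14) [++-] → (1.42309, -0.312317, 0.2294)–(0.5099, -1.5692, 0.2294)  len=1.5536
  (v14,v1,v2) [-+-] → (1.42309, -0.312317, 0.2294)–(1.65, 0, 0.2294)  len=0.3860

Chained into 2 loop(s):
  loop 1: 10 segments, perimeter = 11.2426
  loop 2: 10 segments, perimeter = 9.6984
Total perimeter = 20.941


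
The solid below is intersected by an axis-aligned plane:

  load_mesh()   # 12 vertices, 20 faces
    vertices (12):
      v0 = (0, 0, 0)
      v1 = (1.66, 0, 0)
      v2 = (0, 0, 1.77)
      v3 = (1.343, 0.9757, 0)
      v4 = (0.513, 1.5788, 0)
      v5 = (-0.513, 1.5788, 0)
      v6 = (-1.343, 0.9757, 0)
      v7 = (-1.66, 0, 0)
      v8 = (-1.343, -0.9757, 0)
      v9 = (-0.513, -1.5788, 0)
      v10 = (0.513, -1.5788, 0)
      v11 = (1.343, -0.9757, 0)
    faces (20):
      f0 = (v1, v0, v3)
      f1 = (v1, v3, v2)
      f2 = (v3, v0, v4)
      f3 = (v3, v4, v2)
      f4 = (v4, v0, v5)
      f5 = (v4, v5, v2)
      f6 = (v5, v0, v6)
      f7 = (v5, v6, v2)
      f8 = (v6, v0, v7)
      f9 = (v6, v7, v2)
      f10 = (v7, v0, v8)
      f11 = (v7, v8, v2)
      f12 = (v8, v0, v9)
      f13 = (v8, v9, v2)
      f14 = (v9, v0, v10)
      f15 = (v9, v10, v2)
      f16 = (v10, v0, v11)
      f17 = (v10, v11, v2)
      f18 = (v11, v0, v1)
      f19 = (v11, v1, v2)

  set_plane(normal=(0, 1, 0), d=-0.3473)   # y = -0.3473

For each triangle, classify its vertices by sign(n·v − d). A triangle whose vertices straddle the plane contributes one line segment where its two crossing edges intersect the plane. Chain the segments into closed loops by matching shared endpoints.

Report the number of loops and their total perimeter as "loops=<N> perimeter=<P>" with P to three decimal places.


Straddling triangles (10 of 20):
  (v7,v0,v8) [++-] → (-0.47804, -0.3473, 0)–(-1.54716, -0.3473, 0)  len=1.0691
  (v7,v8,v2) [+-+] → (-1.54716, -0.3473, 0)–(-0.47804, -0.3473, 1.13997)  len=1.5629
  (v8,v0,v9) [-+-] → (-0.47804, -0.3473, 0)–(-0.112848, -0.3473, 0)  len=0.3652
  (v8,v9,v2) [--+] → (-0.112848, -0.3473, 1.38064)–(-0.47804, -0.3473, 1.13997)  len=0.4374
  (v9,v0,v10) [-+-] → (-0.112848, -0.3473, 0)–(0.112848, -0.3473, 0)  len=0.2257
  (v9,v10,v2) [--+] → (0.112848, -0.3473, 1.38064)–(-0.112848, -0.3473, 1.38064)  len=0.2257
  (v10,v0,v11) [-+-] → (0.112848, -0.3473, 0)–(0.47804, -0.3473, 0)  len=0.3652
  (v10,v11,v2) [--+] → (0.47804, -0.3473, 1.13997)–(0.112848, -0.3473, 1.38064)  len=0.4374
  (v11,v0,v1) [-++] → (0.47804, -0.3473, 0)–(1.54716, -0.3473, 0)  len=1.0691
  (v11,v1,v2) [-++] → (1.54716, -0.3473, 0)–(0.47804, -0.3473, 1.13997)  len=1.5629

Chained into 1 loop(s):
  loop 1: 10 segments, perimeter = 7.3205
Total perimeter = 7.320

loops=1 perimeter=7.320


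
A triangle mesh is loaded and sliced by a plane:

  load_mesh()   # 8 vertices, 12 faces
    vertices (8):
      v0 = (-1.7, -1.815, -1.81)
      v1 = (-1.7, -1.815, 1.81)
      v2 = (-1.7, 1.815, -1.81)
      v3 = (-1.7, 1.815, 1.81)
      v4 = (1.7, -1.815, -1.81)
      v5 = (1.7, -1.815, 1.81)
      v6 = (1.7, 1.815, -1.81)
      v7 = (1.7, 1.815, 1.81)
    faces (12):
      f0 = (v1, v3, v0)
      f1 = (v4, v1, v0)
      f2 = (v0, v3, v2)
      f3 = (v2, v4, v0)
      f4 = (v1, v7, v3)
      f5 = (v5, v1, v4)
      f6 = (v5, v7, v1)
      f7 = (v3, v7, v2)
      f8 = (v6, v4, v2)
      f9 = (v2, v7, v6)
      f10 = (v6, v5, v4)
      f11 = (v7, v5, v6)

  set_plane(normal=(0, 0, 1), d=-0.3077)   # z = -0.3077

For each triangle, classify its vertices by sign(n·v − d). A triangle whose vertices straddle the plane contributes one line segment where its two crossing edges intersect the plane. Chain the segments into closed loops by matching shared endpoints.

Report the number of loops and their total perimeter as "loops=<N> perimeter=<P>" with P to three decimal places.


Straddling triangles (8 of 12):
  (v1,v3,v0) [++-] → (-1.7, -0.30855, -0.3077)–(-1.7, -1.815, -0.3077)  len=1.5064
  (v4,v1,v0) [-+-] → (0.289, -1.815, -0.3077)–(-1.7, -1.815, -0.3077)  len=1.9890
  (v0,v3,v2) [-+-] → (-1.7, -0.30855, -0.3077)–(-1.7, 1.815, -0.3077)  len=2.1235
  (v5,v1,v4) [++-] → (0.289, -1.815, -0.3077)–(1.7, -1.815, -0.3077)  len=1.4110
  (v3,v7,v2) [++-] → (-0.289, 1.815, -0.3077)–(-1.7, 1.815, -0.3077)  len=1.4110
  (v2,v7,v6) [-+-] → (-0.289, 1.815, -0.3077)–(1.7, 1.815, -0.3077)  len=1.9890
  (v6,v5,v4) [-+-] → (1.7, 0.30855, -0.3077)–(1.7, -1.815, -0.3077)  len=2.1235
  (v7,v5,v6) [++-] → (1.7, 0.30855, -0.3077)–(1.7, 1.815, -0.3077)  len=1.5064

Chained into 1 loop(s):
  loop 1: 8 segments, perimeter = 14.0600
Total perimeter = 14.060

loops=1 perimeter=14.060


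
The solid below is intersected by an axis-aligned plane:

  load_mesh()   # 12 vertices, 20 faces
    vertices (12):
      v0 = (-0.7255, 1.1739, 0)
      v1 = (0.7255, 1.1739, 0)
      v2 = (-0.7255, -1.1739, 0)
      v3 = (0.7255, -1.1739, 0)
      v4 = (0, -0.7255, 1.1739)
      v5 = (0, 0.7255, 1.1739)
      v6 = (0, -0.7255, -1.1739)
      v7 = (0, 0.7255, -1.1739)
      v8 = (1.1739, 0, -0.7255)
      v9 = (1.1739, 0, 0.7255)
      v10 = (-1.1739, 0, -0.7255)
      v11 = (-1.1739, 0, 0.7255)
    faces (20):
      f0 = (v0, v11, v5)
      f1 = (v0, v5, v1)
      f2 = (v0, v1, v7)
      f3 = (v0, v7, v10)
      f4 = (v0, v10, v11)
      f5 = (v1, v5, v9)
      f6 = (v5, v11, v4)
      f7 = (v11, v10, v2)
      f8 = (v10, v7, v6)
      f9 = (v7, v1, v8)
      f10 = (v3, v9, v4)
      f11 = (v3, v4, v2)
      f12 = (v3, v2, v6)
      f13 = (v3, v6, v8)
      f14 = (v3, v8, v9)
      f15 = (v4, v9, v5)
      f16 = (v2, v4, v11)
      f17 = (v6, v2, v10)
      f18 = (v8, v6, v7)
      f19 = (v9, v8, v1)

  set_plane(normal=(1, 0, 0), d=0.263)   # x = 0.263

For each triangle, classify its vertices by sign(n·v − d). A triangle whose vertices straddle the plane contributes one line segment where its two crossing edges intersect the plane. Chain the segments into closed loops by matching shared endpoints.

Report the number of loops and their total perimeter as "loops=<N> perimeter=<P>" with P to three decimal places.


Straddling triangles (10 of 20):
  (v0,v5,v1) [--+] → (0.263, 0.888049, 0.748351)–(0.263, 1.1739, 0)  len=0.8011
  (v0,v1,v7) [-+-] → (0.263, 1.1739, 0)–(0.263, 0.888049, -0.748351)  len=0.8011
  (v1,v5,v9) [+-+] → (0.263, 0.888049, 0.748351)–(0.263, 0.562959, 1.07344)  len=0.4597
  (v7,v1,v8) [-++] → (0.263, 0.888049, -0.748351)–(0.263, 0.562959, -1.07344)  len=0.4597
  (v3,v9,v4) [++-] → (0.263, -0.562959, 1.07344)–(0.263, -0.888049, 0.748351)  len=0.4597
  (v3,v4,v2) [+--] → (0.263, -0.888049, 0.748351)–(0.263, -1.1739, 0)  len=0.8011
  (v3,v2,v6) [+--] → (0.263, -1.1739, 0)–(0.263, -0.888049, -0.748351)  len=0.8011
  (v3,v6,v8) [+-+] → (0.263, -0.888049, -0.748351)–(0.263, -0.562959, -1.07344)  len=0.4597
  (v4,v9,v5) [-+-] → (0.263, -0.562959, 1.07344)–(0.263, 0.562959, 1.07344)  len=1.1259
  (v8,v6,v7) [+--] → (0.263, -0.562959, -1.07344)–(0.263, 0.562959, -1.07344)  len=1.1259

Chained into 1 loop(s):
  loop 1: 10 segments, perimeter = 7.2952
Total perimeter = 7.295

loops=1 perimeter=7.295


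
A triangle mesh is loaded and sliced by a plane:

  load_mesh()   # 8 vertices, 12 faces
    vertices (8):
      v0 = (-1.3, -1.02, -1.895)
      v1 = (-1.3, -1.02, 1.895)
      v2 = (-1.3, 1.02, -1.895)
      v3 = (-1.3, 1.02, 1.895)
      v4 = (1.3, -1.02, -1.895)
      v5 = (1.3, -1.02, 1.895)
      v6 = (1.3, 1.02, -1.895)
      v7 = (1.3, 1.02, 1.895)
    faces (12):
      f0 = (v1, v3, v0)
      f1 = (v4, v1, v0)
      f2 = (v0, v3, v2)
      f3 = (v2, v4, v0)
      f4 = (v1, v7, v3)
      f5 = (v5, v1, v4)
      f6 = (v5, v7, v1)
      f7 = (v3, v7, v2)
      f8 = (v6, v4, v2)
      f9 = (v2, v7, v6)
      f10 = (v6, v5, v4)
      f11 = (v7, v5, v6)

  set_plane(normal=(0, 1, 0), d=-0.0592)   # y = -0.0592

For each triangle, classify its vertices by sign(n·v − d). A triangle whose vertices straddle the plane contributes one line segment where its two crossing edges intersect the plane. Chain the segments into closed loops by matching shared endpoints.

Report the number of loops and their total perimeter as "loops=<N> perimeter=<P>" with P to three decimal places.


Straddling triangles (8 of 12):
  (v1,v3,v0) [-+-] → (-1.3, -0.0592, 1.895)–(-1.3, -0.0592, -0.109984)  len=2.0050
  (v0,v3,v2) [-++] → (-1.3, -0.0592, -0.109984)–(-1.3, -0.0592, -1.895)  len=1.7850
  (v2,v4,v0) [+--] → (0.075451, -0.0592, -1.895)–(-1.3, -0.0592, -1.895)  len=1.3755
  (v1,v7,v3) [-++] → (-0.075451, -0.0592, 1.895)–(-1.3, -0.0592, 1.895)  len=1.2245
  (v5,v7,v1) [-+-] → (1.3, -0.0592, 1.895)–(-0.075451, -0.0592, 1.895)  len=1.3755
  (v6,v4,v2) [+-+] → (1.3, -0.0592, -1.895)–(0.075451, -0.0592, -1.895)  len=1.2245
  (v6,v5,v4) [+--] → (1.3, -0.0592, 0.109984)–(1.3, -0.0592, -1.895)  len=2.0050
  (v7,v5,v6) [+-+] → (1.3, -0.0592, 1.895)–(1.3, -0.0592, 0.109984)  len=1.7850

Chained into 1 loop(s):
  loop 1: 8 segments, perimeter = 12.7800
Total perimeter = 12.780

loops=1 perimeter=12.780


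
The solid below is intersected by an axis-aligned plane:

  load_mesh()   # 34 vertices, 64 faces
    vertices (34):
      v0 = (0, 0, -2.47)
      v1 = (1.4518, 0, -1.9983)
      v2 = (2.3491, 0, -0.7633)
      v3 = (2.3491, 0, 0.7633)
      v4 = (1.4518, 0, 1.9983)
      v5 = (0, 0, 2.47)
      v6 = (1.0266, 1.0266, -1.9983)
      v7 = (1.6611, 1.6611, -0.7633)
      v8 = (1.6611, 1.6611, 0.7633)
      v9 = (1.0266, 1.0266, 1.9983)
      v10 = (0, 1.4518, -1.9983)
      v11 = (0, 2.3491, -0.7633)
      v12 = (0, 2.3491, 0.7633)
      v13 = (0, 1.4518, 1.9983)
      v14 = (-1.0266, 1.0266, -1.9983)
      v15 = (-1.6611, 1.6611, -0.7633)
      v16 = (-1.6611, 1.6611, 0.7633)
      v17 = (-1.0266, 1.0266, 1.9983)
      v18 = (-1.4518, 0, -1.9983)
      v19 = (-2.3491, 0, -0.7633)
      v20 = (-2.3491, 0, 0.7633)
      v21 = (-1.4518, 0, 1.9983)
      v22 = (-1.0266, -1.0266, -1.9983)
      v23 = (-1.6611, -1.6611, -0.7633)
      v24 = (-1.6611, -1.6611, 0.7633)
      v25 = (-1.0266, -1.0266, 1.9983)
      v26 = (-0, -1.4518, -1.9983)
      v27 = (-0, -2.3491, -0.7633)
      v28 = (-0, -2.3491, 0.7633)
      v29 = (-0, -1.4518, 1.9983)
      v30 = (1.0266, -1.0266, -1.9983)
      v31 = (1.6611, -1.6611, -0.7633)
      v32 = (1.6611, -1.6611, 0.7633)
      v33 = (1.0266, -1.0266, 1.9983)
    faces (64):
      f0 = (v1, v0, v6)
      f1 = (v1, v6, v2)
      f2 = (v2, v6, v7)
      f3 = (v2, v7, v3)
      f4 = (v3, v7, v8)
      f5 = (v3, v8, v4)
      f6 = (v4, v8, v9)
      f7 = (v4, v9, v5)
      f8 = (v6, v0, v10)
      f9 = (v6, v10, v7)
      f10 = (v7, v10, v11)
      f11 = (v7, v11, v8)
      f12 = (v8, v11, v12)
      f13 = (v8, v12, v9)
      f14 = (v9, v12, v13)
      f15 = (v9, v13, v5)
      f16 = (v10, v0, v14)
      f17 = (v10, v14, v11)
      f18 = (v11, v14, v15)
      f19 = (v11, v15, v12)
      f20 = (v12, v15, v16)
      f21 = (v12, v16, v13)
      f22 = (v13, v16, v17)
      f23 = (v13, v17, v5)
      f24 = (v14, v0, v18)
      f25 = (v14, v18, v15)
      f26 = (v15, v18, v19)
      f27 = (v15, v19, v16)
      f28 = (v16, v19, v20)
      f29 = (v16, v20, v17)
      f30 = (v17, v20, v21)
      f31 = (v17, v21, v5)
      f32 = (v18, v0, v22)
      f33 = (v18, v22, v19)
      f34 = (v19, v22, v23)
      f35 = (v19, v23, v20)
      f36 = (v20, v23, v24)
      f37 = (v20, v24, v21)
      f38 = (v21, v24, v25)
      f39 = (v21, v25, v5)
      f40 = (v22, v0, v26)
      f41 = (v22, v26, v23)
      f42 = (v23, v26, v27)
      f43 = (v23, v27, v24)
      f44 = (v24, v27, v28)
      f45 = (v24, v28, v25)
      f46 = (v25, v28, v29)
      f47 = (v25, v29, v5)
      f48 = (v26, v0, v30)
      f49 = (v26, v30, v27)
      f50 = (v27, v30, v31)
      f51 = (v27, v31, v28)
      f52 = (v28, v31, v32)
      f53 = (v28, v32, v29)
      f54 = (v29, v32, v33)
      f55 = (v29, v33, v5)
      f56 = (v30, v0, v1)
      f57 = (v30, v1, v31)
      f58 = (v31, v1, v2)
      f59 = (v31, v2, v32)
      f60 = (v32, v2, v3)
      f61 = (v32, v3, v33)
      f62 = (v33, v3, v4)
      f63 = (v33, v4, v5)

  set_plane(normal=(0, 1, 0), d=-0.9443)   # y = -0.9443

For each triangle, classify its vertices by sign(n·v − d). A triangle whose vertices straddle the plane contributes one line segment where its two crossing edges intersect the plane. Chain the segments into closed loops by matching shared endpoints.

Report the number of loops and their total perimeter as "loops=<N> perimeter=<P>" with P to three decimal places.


Straddling triangles (20 of 64):
  (v18,v0,v22) [++-] → (-0.9443, -0.9443, -2.03612)–(-1.06069, -0.9443, -1.9983)  len=0.1224
  (v18,v22,v19) [+-+] → (-1.06069, -0.9443, -1.9983)–(-1.13262, -0.9443, -1.89929)  len=0.1224
  (v19,v22,v23) [+--] → (-1.13262, -0.9443, -1.89929)–(-1.95799, -0.9443, -0.7633)  len=1.4042
  (v19,v23,v20) [+-+] → (-1.95799, -0.9443, -0.7633)–(-1.95799, -0.9443, -0.10454)  len=0.6588
  (v20,v23,v24) [+--] → (-1.95799, -0.9443, -0.10454)–(-1.95799, -0.9443, 0.7633)  len=0.8678
  (v20,v24,v21) [+-+] → (-1.95799, -0.9443, 0.7633)–(-1.57078, -0.9443, 1.29623)  len=0.6587
  (v21,v24,v25) [+--] → (-1.57078, -0.9443, 1.29623)–(-1.06069, -0.9443, 1.9983)  len=0.8678
  (v21,v25,v5) [+-+] → (-1.06069, -0.9443, 1.9983)–(-0.9443, -0.9443, 2.03612)  len=0.1224
  (v22,v0,v26) [-+-] → (-0.9443, -0.9443, -2.03612)–(0, -0.9443, -2.16319)  len=0.9528
  (v25,v29,v5) [--+] → (0, -0.9443, 2.16319)–(-0.9443, -0.9443, 2.03612)  len=0.9528
  (v26,v0,v30) [-+-] → (0, -0.9443, -2.16319)–(0.9443, -0.9443, -2.03612)  len=0.9528
  (v29,v33,v5) [--+] → (0.9443, -0.9443, 2.03612)–(0, -0.9443, 2.16319)  len=0.9528
  (v30,v0,v1) [-++] → (0.9443, -0.9443, -2.03612)–(1.06069, -0.9443, -1.9983)  len=0.1224
  (v30,v1,v31) [-+-] → (1.06069, -0.9443, -1.9983)–(1.57078, -0.9443, -1.29623)  len=0.8678
  (v31,v1,v2) [-++] → (1.57078, -0.9443, -1.29623)–(1.95799, -0.9443, -0.7633)  len=0.6587
  (v31,v2,v32) [-+-] → (1.95799, -0.9443, -0.7633)–(1.95799, -0.9443, 0.10454)  len=0.8678
  (v32,v2,v3) [-++] → (1.95799, -0.9443, 0.10454)–(1.95799, -0.9443, 0.7633)  len=0.6588
  (v32,v3,v33) [-+-] → (1.95799, -0.9443, 0.7633)–(1.13262, -0.9443, 1.89929)  len=1.4042
  (v33,v3,v4) [-++] → (1.13262, -0.9443, 1.89929)–(1.06069, -0.9443, 1.9983)  len=0.1224
  (v33,v4,v5) [-++] → (1.06069, -0.9443, 1.9983)–(0.9443, -0.9443, 2.03612)  len=0.1224

Chained into 1 loop(s):
  loop 1: 20 segments, perimeter = 13.4602
Total perimeter = 13.460

loops=1 perimeter=13.460


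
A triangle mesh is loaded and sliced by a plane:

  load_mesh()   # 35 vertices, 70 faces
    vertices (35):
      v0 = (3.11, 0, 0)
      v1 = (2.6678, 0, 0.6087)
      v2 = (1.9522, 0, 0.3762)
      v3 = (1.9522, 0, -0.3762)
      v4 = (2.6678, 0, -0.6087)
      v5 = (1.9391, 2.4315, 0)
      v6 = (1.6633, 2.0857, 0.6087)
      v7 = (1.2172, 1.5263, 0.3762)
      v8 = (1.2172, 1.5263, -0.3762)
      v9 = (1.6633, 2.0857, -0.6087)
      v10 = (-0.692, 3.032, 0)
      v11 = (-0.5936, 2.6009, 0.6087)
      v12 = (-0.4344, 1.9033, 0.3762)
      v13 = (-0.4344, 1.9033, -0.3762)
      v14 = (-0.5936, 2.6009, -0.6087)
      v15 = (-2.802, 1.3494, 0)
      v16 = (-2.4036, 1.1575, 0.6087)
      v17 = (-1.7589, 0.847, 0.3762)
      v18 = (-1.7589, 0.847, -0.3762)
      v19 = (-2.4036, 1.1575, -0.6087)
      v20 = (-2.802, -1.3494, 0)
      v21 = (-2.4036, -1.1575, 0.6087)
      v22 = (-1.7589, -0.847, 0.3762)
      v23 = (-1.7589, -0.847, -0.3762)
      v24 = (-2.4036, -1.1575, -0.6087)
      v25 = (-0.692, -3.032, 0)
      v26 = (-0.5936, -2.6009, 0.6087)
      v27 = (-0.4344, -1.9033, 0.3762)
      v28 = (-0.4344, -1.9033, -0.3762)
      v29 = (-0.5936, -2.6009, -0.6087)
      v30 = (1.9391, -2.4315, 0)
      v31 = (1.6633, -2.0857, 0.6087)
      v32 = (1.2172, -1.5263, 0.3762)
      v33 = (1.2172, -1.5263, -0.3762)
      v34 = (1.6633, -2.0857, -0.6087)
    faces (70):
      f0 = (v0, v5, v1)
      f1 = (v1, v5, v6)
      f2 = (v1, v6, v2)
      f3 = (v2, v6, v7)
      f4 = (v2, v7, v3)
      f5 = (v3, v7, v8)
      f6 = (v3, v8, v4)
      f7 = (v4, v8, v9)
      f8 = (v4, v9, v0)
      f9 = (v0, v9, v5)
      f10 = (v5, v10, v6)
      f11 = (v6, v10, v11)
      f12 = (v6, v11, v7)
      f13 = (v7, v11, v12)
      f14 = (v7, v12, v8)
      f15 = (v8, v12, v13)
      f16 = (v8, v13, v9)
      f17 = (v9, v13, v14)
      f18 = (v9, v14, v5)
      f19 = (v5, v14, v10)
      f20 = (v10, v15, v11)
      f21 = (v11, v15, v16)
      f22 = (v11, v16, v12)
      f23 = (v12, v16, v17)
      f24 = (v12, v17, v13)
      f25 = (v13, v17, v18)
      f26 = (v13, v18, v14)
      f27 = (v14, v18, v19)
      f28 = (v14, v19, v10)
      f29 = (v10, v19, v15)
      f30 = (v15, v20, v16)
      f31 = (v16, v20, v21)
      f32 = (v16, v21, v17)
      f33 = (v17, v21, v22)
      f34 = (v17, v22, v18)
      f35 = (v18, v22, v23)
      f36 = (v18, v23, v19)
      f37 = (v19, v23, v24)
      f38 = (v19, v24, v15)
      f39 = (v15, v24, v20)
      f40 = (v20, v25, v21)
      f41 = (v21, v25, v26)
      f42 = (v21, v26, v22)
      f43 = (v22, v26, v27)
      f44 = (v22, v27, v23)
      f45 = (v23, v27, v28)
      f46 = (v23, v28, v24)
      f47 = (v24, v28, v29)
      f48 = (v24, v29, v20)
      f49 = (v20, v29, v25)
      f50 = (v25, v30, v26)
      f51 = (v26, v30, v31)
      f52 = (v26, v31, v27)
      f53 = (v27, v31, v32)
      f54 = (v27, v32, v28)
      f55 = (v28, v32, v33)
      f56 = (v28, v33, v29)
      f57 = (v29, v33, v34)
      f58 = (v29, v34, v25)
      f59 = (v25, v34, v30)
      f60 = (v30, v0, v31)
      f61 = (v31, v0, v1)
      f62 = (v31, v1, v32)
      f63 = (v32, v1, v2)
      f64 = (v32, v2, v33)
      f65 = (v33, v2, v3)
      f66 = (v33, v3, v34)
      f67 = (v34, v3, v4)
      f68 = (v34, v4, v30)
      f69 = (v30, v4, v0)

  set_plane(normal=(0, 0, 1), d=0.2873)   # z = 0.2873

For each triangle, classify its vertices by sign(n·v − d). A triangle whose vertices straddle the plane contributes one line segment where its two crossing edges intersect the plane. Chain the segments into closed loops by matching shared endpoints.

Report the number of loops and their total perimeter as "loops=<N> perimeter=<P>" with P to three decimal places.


loops=2 perimeter=29.482

Straddling triangles (28 of 70):
  (v0,v5,v1) [--+] → (2.28304, 1.28386, 0.2873)–(2.90129, 0, 0.2873)  len=1.4250
  (v1,v5,v6) [+-+] → (2.28304, 1.28386, 0.2873)–(1.80893, 2.26829, 0.2873)  len=1.0926
  (v2,v7,v3) [++-] → (1.30404, 1.34596, 0.2873)–(1.9522, 0, 0.2873)  len=1.4939
  (v3,v7,v8) [-+-] → (1.30404, 1.34596, 0.2873)–(1.2172, 1.5263, 0.2873)  len=0.2002
  (v5,v10,v6) [--+] → (0.419677, 2.58536, 0.2873)–(1.80893, 2.26829, 0.2873)  len=1.4250
  (v6,v10,v11) [+-+] → (0.419677, 2.58536, 0.2873)–(-0.645556, 2.82853, 0.2873)  len=1.0926
  (v7,v12,v8) [++-] → (-0.239255, 1.85876, 0.2873)–(1.2172, 1.5263, 0.2873)  len=1.4939
  (v8,v12,v13) [-+-] → (-0.239255, 1.85876, 0.2873)–(-0.4344, 1.9033, 0.2873)  len=0.2002
  (v10,v15,v11) [--+] → (-1.75966, 1.94009, 0.2873)–(-0.645556, 2.82853, 0.2873)  len=1.4250
  (v11,v15,v16) [+-+] → (-1.75966, 1.94009, 0.2873)–(-2.61396, 1.25883, 0.2873)  len=1.0927
  (v12,v17,v13) [++-] → (-1.6024, 0.971807, 0.2873)–(-0.4344, 1.9033, 0.2873)  len=1.4940
  (v13,v17,v18) [-+-] → (-1.6024, 0.971807, 0.2873)–(-1.7589, 0.847, 0.2873)  len=0.2002
  (v15,v20,v16) [--+] → (-2.61396, -0.16617, 0.2873)–(-2.61396, 1.25883, 0.2873)  len=1.4250
  (v16,v20,v21) [+-+] → (-2.61396, -0.16617, 0.2873)–(-2.61396, -1.25883, 0.2873)  len=1.0927
  (v17,v22,v18) [++-] → (-1.7589, -0.646845, 0.2873)–(-1.7589, 0.847, 0.2873)  len=1.4938
  (v18,v22,v23) [-+-] → (-1.7589, -0.646845, 0.2873)–(-1.7589, -0.847, 0.2873)  len=0.2002
  (v20,v25,v21) [--+] → (-1.49986, -2.14726, 0.2873)–(-2.61396, -1.25883, 0.2873)  len=1.4250
  (v21,v25,v26) [+-+] → (-1.49986, -2.14726, 0.2873)–(-0.645556, -2.82853, 0.2873)  len=1.0927
  (v22,v27,v23) [++-] → (-0.590897, -1.77849, 0.2873)–(-1.7589, -0.847, 0.2873)  len=1.4940
  (v23,v27,v28) [-+-] → (-0.590897, -1.77849, 0.2873)–(-0.4344, -1.9033, 0.2873)  len=0.2002
  (v25,v30,v26) [--+] → (0.743692, -2.51146, 0.2873)–(-0.645556, -2.82853, 0.2873)  len=1.4250
  (v26,v30,v31) [+-+] → (0.743692, -2.51146, 0.2873)–(1.80893, -2.26829, 0.2873)  len=1.0926
  (v27,v32,v28) [++-] → (1.02205, -1.57084, 0.2873)–(-0.4344, -1.9033, 0.2873)  len=1.4939
  (v28,v32,v33) [-+-] → (1.02205, -1.57084, 0.2873)–(1.2172, -1.5263, 0.2873)  len=0.2002
  (v30,v0,v31) [--+] → (2.42717, -0.984428, 0.2873)–(1.80893, -2.26829, 0.2873)  len=1.4250
  (v31,v0,v1) [+-+] → (2.42717, -0.984428, 0.2873)–(2.90129, 0, 0.2873)  len=1.0926
  (v32,v2,v33) [++-] → (1.86536, -0.18034, 0.2873)–(1.2172, -1.5263, 0.2873)  len=1.4939
  (v33,v2,v3) [-+-] → (1.86536, -0.18034, 0.2873)–(1.9522, 0, 0.2873)  len=0.2002

Chained into 2 loop(s):
  loop 1: 14 segments, perimeter = 17.6234
  loop 2: 14 segments, perimeter = 11.8585
Total perimeter = 29.482


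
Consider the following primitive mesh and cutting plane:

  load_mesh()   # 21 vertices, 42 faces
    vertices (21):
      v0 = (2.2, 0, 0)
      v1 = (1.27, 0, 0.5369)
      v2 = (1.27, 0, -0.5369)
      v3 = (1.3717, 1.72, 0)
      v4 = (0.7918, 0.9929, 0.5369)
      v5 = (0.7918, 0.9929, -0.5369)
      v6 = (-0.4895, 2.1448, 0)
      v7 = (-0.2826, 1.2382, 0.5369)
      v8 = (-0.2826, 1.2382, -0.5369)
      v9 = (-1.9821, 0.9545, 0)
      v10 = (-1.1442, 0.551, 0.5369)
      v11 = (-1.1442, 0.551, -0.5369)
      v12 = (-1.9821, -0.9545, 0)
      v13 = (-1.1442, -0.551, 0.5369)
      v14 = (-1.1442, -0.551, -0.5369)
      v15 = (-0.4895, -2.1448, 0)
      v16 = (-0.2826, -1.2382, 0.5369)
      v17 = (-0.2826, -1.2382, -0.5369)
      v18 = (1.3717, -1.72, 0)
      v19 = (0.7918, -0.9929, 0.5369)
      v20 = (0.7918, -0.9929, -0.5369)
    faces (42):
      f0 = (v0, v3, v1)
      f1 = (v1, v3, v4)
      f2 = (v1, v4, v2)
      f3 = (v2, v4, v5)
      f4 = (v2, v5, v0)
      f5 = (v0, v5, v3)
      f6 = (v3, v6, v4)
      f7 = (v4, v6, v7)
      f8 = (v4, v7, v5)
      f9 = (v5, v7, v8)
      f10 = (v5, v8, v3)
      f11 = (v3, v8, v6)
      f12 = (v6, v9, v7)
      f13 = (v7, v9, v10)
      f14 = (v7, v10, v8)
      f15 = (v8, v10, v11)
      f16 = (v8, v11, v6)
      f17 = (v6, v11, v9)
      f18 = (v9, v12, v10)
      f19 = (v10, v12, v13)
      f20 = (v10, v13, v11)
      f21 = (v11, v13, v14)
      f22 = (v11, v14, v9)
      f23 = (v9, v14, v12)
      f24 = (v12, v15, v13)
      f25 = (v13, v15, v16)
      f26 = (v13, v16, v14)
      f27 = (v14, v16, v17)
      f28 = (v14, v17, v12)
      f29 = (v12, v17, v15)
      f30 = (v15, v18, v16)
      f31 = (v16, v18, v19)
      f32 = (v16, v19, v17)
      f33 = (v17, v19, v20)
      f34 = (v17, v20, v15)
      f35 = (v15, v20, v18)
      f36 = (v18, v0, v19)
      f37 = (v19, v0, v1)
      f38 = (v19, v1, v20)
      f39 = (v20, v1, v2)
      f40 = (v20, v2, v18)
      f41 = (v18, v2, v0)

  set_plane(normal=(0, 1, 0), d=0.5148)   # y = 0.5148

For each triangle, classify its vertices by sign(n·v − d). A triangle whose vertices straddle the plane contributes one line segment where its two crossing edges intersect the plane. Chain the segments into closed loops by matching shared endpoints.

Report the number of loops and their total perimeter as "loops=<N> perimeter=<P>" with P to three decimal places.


loops=2 perimeter=6.286

Straddling triangles (12 of 42):
  (v0,v3,v1) [-+-] → (1.95209, 0.5148, 0)–(1.30044, 0.5148, 0.376205)  len=0.7524
  (v1,v3,v4) [-++] → (1.30044, 0.5148, 0.376205)–(1.02206, 0.5148, 0.5369)  len=0.3214
  (v1,v4,v2) [-+-] → (1.02206, 0.5148, 0.5369)–(1.02206, 0.5148, 0.0198451)  len=0.5171
  (v2,v4,v5) [-++] → (1.02206, 0.5148, 0.0198451)–(1.02206, 0.5148, -0.5369)  len=0.5567
  (v2,v5,v0) [-+-] → (1.02206, 0.5148, -0.5369)–(1.46987, 0.5148, -0.278373)  len=0.5171
  (v0,v5,v3) [-++] → (1.46987, 0.5148, -0.278373)–(1.95209, 0.5148, 0)  len=0.5568
  (v9,v12,v10) [+-+] → (-1.9821, 0.5148, 0)–(-1.16435, 0.5148, 0.52399)  len=0.9712
  (v10,v12,v13) [+--] → (-1.16435, 0.5148, 0.52399)–(-1.1442, 0.5148, 0.5369)  len=0.0239
  (v10,v13,v11) [+-+] → (-1.1442, 0.5148, 0.5369)–(-1.1442, 0.5148, -0.501626)  len=1.0385
  (v11,v13,v14) [+--] → (-1.1442, 0.5148, -0.501626)–(-1.1442, 0.5148, -0.5369)  len=0.0353
  (v11,v14,v9) [+-+] → (-1.1442, 0.5148, -0.5369)–(-1.73738, 0.5148, -0.156808)  len=0.7045
  (v9,v14,v12) [+--] → (-1.73738, 0.5148, -0.156808)–(-1.9821, 0.5148, 0)  len=0.2906

Chained into 2 loop(s):
  loop 1: 6 segments, perimeter = 3.2216
  loop 2: 6 segments, perimeter = 3.0641
Total perimeter = 6.286


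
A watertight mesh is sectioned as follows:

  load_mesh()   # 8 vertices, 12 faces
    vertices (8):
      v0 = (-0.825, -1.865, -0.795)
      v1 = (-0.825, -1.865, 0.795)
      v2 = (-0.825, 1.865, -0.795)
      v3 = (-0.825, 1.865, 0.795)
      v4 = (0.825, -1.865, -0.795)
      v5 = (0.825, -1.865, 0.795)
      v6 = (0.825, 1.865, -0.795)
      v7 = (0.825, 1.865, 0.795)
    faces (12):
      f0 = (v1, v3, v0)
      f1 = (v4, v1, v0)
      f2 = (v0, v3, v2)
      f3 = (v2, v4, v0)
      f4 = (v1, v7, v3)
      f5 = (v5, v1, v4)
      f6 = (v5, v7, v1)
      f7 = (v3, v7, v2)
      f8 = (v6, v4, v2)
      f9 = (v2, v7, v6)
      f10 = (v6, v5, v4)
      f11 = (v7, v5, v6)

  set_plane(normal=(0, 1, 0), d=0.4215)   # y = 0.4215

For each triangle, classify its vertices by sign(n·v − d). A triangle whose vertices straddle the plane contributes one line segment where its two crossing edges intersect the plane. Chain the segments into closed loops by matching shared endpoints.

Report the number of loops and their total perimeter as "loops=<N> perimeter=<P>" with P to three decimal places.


loops=1 perimeter=6.480

Straddling triangles (8 of 12):
  (v1,v3,v0) [-+-] → (-0.825, 0.4215, 0.795)–(-0.825, 0.4215, 0.179674)  len=0.6153
  (v0,v3,v2) [-++] → (-0.825, 0.4215, 0.179674)–(-0.825, 0.4215, -0.795)  len=0.9747
  (v2,v4,v0) [+--] → (-0.186454, 0.4215, -0.795)–(-0.825, 0.4215, -0.795)  len=0.6385
  (v1,v7,v3) [-++] → (0.186454, 0.4215, 0.795)–(-0.825, 0.4215, 0.795)  len=1.0115
  (v5,v7,v1) [-+-] → (0.825, 0.4215, 0.795)–(0.186454, 0.4215, 0.795)  len=0.6385
  (v6,v4,v2) [+-+] → (0.825, 0.4215, -0.795)–(-0.186454, 0.4215, -0.795)  len=1.0115
  (v6,v5,v4) [+--] → (0.825, 0.4215, -0.179674)–(0.825, 0.4215, -0.795)  len=0.6153
  (v7,v5,v6) [+-+] → (0.825, 0.4215, 0.795)–(0.825, 0.4215, -0.179674)  len=0.9747

Chained into 1 loop(s):
  loop 1: 8 segments, perimeter = 6.4800
Total perimeter = 6.480


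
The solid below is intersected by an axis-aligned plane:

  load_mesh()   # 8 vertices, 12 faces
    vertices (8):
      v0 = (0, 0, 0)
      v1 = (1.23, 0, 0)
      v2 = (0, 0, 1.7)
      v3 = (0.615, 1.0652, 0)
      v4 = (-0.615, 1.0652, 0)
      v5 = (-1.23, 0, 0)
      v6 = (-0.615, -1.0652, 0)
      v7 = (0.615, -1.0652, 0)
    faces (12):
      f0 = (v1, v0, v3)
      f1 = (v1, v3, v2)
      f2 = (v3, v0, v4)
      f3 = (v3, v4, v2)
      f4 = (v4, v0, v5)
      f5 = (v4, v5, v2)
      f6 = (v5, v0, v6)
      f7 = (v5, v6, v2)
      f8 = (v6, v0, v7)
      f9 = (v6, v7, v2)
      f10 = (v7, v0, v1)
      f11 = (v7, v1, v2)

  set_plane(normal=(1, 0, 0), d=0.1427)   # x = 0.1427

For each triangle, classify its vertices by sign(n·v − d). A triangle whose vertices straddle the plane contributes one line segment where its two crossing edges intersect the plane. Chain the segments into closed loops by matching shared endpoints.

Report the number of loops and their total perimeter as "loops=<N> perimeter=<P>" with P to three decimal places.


Straddling triangles (8 of 12):
  (v1,v0,v3) [+-+] → (0.1427, 0, 0)–(0.1427, 0.247161, 0)  len=0.2472
  (v1,v3,v2) [++-] → (0.1427, 0.247161, 1.30554)–(0.1427, 0, 1.50277)  len=0.3162
  (v3,v0,v4) [+--] → (0.1427, 0.247161, 0)–(0.1427, 1.0652, 0)  len=0.8180
  (v3,v4,v2) [+--] → (0.1427, 1.0652, 0)–(0.1427, 0.247161, 1.30554)  len=1.5407
  (v6,v0,v7) [--+] → (0.1427, -0.247161, 0)–(0.1427, -1.0652, 0)  len=0.8180
  (v6,v7,v2) [-+-] → (0.1427, -1.0652, 0)–(0.1427, -0.247161, 1.30554)  len=1.5407
  (v7,v0,v1) [+-+] → (0.1427, -0.247161, 0)–(0.1427, 0, 0)  len=0.2472
  (v7,v1,v2) [++-] → (0.1427, 0, 1.50277)–(0.1427, -0.247161, 1.30554)  len=0.3162

Chained into 1 loop(s):
  loop 1: 8 segments, perimeter = 5.8441
Total perimeter = 5.844

loops=1 perimeter=5.844


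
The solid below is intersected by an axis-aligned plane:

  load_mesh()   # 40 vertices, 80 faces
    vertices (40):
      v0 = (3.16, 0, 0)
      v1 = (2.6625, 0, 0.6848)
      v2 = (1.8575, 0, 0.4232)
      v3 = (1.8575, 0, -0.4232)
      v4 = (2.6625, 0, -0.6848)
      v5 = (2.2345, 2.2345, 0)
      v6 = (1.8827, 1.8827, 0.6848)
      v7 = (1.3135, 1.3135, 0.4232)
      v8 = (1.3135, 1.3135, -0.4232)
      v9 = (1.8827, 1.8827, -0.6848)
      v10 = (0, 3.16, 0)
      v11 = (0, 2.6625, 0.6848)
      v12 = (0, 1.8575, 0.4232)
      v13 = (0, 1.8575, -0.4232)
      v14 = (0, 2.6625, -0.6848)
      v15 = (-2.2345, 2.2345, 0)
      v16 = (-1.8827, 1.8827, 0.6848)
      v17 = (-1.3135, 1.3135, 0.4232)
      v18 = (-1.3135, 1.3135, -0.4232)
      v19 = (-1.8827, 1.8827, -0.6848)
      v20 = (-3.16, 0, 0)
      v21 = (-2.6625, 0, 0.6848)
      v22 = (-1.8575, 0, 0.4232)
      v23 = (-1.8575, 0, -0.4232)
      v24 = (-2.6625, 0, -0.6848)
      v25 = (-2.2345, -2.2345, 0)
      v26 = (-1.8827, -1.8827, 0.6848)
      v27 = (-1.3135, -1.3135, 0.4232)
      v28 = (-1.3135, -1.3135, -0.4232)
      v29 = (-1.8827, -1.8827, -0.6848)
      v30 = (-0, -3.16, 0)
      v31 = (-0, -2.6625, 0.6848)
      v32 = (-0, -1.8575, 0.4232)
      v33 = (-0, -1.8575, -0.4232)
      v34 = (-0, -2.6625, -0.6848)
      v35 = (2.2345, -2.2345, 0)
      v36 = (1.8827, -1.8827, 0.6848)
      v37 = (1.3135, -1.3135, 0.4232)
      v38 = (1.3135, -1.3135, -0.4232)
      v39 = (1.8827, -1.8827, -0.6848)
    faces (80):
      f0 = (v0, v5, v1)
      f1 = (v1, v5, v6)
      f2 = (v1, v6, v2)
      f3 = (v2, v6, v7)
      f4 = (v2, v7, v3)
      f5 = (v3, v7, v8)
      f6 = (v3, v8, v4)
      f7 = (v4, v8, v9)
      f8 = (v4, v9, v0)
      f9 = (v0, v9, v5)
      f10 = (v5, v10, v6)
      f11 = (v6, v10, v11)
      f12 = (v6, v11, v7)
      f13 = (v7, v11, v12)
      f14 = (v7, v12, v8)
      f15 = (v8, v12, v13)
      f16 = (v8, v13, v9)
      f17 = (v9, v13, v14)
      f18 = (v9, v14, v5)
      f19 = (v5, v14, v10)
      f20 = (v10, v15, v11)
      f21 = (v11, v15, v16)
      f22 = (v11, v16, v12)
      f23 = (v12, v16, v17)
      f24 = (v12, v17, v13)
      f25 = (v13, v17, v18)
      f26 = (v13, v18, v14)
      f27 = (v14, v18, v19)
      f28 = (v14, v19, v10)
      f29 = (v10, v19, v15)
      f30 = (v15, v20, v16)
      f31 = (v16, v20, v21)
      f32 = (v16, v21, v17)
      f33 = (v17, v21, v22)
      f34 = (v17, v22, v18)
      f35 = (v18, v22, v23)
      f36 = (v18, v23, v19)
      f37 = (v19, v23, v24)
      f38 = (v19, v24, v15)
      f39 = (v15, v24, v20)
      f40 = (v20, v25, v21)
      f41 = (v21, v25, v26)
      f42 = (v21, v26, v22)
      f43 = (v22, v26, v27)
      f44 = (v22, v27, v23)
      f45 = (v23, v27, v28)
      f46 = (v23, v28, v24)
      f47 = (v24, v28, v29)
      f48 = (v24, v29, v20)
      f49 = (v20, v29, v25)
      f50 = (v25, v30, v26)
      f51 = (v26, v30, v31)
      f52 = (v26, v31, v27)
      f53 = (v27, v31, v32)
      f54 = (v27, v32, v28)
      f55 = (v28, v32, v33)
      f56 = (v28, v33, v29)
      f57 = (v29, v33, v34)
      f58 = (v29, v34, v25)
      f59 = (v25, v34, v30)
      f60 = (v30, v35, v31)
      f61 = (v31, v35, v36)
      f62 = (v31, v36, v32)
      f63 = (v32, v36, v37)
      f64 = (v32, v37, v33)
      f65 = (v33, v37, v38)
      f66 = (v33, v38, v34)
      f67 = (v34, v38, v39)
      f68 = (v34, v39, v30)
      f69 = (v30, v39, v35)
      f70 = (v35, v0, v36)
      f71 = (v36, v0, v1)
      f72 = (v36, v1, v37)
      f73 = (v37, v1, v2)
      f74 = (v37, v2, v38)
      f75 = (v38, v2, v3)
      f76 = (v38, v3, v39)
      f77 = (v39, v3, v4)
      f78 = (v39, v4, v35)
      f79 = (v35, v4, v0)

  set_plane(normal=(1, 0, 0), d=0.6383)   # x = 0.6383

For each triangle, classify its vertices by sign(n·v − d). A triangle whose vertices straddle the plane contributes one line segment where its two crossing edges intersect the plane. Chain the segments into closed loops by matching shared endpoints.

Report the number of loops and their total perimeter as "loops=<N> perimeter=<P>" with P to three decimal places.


loops=2 perimeter=8.464

Straddling triangles (20 of 80):
  (v5,v10,v6) [+-+] → (0.6383, 2.89562, 0)–(0.6383, 2.72695, 0.232171)  len=0.2870
  (v6,v10,v11) [+--] → (0.6383, 2.72695, 0.232171)–(0.6383, 2.39812, 0.6848)  len=0.5595
  (v6,v11,v7) [+-+] → (0.6383, 2.39812, 0.6848)–(0.6383, 2.00695, 0.557675)  len=0.4113
  (v7,v11,v12) [+--] → (0.6383, 2.00695, 0.557675)–(0.6383, 1.59314, 0.4232)  len=0.4351
  (v7,v12,v8) [+-+] → (0.6383, 1.59314, 0.4232)–(0.6383, 1.59314, 0.0118889)  len=0.4113
  (v8,v12,v13) [+--] → (0.6383, 1.59314, 0.0118889)–(0.6383, 1.59314, -0.4232)  len=0.4351
  (v8,v13,v9) [+-+] → (0.6383, 1.59314, -0.4232)–(0.6383, 1.86604, -0.511891)  len=0.2870
  (v9,v13,v14) [+--] → (0.6383, 1.86604, -0.511891)–(0.6383, 2.39812, -0.6848)  len=0.5595
  (v9,v14,v5) [+-+] → (0.6383, 2.39812, -0.6848)–(0.6383, 2.54024, -0.489182)  len=0.2418
  (v5,v14,v10) [+--] → (0.6383, 2.54024, -0.489182)–(0.6383, 2.89562, 0)  len=0.6046
  (v30,v35,v31) [-+-] → (0.6383, -2.89562, 0)–(0.6383, -2.54024, 0.489182)  len=0.6046
  (v31,v35,v36) [-++] → (0.6383, -2.54024, 0.489182)–(0.6383, -2.39812, 0.6848)  len=0.2418
  (v31,v36,v32) [-+-] → (0.6383, -2.39812, 0.6848)–(0.6383, -1.86604, 0.511891)  len=0.5595
  (v32,v36,v37) [-++] → (0.6383, -1.86604, 0.511891)–(0.6383, -1.59314, 0.4232)  len=0.2870
  (v32,v37,v33) [-+-] → (0.6383, -1.59314, 0.4232)–(0.6383, -1.59314, -0.0118889)  len=0.4351
  (v33,v37,v38) [-++] → (0.6383, -1.59314, -0.0118889)–(0.6383, -1.59314, -0.4232)  len=0.4113
  (v33,v38,v34) [-+-] → (0.6383, -1.59314, -0.4232)–(0.6383, -2.00695, -0.557675)  len=0.4351
  (v34,v38,v39) [-++] → (0.6383, -2.00695, -0.557675)–(0.6383, -2.39812, -0.6848)  len=0.4113
  (v34,v39,v30) [-+-] → (0.6383, -2.39812, -0.6848)–(0.6383, -2.72695, -0.232171)  len=0.5595
  (v30,v39,v35) [-++] → (0.6383, -2.72695, -0.232171)–(0.6383, -2.89562, 0)  len=0.2870

Chained into 2 loop(s):
  loop 1: 10 segments, perimeter = 4.2321
  loop 2: 10 segments, perimeter = 4.2321
Total perimeter = 8.464


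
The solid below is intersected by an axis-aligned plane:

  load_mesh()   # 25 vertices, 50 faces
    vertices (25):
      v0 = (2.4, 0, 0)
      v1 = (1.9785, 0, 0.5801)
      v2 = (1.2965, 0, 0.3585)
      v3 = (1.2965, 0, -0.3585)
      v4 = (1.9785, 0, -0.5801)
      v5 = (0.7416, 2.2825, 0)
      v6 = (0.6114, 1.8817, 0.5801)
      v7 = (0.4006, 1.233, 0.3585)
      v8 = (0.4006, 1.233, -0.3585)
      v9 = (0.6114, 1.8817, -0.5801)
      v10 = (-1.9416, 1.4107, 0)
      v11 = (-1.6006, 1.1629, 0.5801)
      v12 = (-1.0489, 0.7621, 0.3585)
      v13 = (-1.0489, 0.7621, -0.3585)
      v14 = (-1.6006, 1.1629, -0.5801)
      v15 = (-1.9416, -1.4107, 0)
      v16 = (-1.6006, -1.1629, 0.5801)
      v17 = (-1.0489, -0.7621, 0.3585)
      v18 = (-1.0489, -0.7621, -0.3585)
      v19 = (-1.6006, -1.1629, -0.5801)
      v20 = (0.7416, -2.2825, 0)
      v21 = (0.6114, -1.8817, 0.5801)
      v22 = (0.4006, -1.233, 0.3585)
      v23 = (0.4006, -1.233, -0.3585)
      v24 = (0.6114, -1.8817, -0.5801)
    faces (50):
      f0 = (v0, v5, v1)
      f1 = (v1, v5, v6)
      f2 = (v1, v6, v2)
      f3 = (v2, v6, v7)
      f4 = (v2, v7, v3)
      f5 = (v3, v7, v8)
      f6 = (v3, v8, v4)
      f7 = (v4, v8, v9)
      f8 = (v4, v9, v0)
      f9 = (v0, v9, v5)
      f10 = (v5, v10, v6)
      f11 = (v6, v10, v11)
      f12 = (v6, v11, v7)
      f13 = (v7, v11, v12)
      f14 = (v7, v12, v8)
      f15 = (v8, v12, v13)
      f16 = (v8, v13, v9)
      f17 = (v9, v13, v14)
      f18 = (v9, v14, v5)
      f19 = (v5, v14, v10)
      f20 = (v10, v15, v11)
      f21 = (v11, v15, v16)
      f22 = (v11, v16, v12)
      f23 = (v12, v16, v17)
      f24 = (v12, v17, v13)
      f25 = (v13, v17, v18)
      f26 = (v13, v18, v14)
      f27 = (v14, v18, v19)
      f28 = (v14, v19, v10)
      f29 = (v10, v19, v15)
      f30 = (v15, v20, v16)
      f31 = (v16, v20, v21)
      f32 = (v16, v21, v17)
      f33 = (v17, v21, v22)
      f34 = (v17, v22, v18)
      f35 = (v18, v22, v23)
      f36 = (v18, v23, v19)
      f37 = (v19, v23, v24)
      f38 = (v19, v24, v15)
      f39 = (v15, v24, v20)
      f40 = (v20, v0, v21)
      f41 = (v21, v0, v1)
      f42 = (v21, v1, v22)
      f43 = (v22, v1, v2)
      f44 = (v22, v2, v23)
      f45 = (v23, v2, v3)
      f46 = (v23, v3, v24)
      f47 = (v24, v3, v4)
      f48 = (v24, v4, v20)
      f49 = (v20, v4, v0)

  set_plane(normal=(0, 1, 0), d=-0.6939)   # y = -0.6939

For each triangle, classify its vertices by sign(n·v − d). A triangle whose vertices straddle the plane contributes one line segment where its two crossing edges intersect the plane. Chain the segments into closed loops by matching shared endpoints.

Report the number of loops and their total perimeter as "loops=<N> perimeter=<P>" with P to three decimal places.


loops=2 perimeter=6.837

Straddling triangles (20 of 50):
  (v10,v15,v11) [+-+] → (-1.9416, -0.6939, 0)–(-1.84662, -0.6939, 0.16157)  len=0.1874
  (v11,v15,v16) [+--] → (-1.84662, -0.6939, 0.16157)–(-1.6006, -0.6939, 0.5801)  len=0.4855
  (v11,v16,v12) [+-+] → (-1.6006, -0.6939, 0.5801)–(-1.46619, -0.6939, 0.52611)  len=0.1449
  (v12,v16,v17) [+--] → (-1.46619, -0.6939, 0.52611)–(-1.0489, -0.6939, 0.3585)  len=0.4497
  (v12,v17,v13) [+-+] → (-1.0489, -0.6939, 0.3585)–(-1.0489, -0.6939, 0.326418)  len=0.0321
  (v13,v17,v18) [+--] → (-1.0489, -0.6939, 0.326418)–(-1.0489, -0.6939, -0.3585)  len=0.6849
  (v13,v18,v14) [+-+] → (-1.0489, -0.6939, -0.3585)–(-1.06845, -0.6939, -0.366351)  len=0.0211
  (v14,v18,v19) [+--] → (-1.06845, -0.6939, -0.366351)–(-1.6006, -0.6939, -0.5801)  len=0.5735
  (v14,v19,v10) [+-+] → (-1.6006, -0.6939, -0.5801)–(-1.66274, -0.6939, -0.474385)  len=0.1226
  (v10,v19,v15) [+--] → (-1.66274, -0.6939, -0.474385)–(-1.9416, -0.6939, 0)  len=0.5503
  (v20,v0,v21) [-+-] → (1.89583, -0.6939, 0)–(1.74043, -0.6939, 0.213919)  len=0.2644
  (v21,v0,v1) [-++] → (1.74043, -0.6939, 0.213919)–(1.47437, -0.6939, 0.5801)  len=0.4526
  (v21,v1,v22) [-+-] → (1.47437, -0.6939, 0.5801)–(1.0905, -0.6939, 0.455389)  len=0.4036
  (v22,v1,v2) [-++] → (1.0905, -0.6939, 0.455389)–(0.792311, -0.6939, 0.3585)  len=0.3135
  (v22,v2,v23) [-+-] → (0.792311, -0.6939, 0.3585)–(0.792311, -0.6939, -0.0450088)  len=0.4035
  (v23,v2,v3) [-++] → (0.792311, -0.6939, -0.0450088)–(0.792311, -0.6939, -0.3585)  len=0.3135
  (v23,v3,v24) [-+-] → (0.792311, -0.6939, -0.3585)–(1.04386, -0.6939, -0.440218)  len=0.2645
  (v24,v3,v4) [-++] → (1.04386, -0.6939, -0.440218)–(1.47437, -0.6939, -0.5801)  len=0.4527
  (v24,v4,v20) [-+-] → (1.47437, -0.6939, -0.5801)–(1.60247, -0.6939, -0.403745)  len=0.2180
  (v20,v4,v0) [-++] → (1.60247, -0.6939, -0.403745)–(1.89583, -0.6939, 0)  len=0.4991

Chained into 2 loop(s):
  loop 1: 10 segments, perimeter = 3.2519
  loop 2: 10 segments, perimeter = 3.5854
Total perimeter = 6.837
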